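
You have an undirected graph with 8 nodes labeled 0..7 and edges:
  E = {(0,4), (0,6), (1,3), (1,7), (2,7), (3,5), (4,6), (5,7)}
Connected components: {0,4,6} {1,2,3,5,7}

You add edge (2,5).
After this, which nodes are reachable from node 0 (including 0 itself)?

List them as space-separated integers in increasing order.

Answer: 0 4 6

Derivation:
Before: nodes reachable from 0: {0,4,6}
Adding (2,5): both endpoints already in same component. Reachability from 0 unchanged.
After: nodes reachable from 0: {0,4,6}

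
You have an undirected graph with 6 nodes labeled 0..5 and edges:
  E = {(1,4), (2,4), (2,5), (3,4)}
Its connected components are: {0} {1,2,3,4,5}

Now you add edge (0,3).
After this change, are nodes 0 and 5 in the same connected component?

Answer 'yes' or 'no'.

Initial components: {0} {1,2,3,4,5}
Adding edge (0,3): merges {0} and {1,2,3,4,5}.
New components: {0,1,2,3,4,5}
Are 0 and 5 in the same component? yes

Answer: yes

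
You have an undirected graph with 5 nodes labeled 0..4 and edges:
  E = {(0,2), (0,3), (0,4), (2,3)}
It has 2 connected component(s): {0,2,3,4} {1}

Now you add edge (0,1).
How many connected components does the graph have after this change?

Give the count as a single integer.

Initial component count: 2
Add (0,1): merges two components. Count decreases: 2 -> 1.
New component count: 1

Answer: 1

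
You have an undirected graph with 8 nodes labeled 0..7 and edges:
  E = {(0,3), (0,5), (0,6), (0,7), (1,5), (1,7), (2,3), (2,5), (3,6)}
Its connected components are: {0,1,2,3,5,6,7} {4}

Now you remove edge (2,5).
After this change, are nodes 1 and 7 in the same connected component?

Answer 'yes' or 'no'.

Answer: yes

Derivation:
Initial components: {0,1,2,3,5,6,7} {4}
Removing edge (2,5): not a bridge — component count unchanged at 2.
New components: {0,1,2,3,5,6,7} {4}
Are 1 and 7 in the same component? yes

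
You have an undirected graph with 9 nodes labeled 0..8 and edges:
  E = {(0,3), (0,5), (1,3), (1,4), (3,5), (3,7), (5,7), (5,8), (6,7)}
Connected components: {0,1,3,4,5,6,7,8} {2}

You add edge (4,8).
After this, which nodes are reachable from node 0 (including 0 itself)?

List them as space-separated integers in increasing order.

Answer: 0 1 3 4 5 6 7 8

Derivation:
Before: nodes reachable from 0: {0,1,3,4,5,6,7,8}
Adding (4,8): both endpoints already in same component. Reachability from 0 unchanged.
After: nodes reachable from 0: {0,1,3,4,5,6,7,8}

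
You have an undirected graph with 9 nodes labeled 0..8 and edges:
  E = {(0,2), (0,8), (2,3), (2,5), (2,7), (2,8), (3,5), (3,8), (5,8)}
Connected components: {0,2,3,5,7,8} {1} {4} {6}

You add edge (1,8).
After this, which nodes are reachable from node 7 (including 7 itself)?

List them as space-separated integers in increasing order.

Before: nodes reachable from 7: {0,2,3,5,7,8}
Adding (1,8): merges 7's component with another. Reachability grows.
After: nodes reachable from 7: {0,1,2,3,5,7,8}

Answer: 0 1 2 3 5 7 8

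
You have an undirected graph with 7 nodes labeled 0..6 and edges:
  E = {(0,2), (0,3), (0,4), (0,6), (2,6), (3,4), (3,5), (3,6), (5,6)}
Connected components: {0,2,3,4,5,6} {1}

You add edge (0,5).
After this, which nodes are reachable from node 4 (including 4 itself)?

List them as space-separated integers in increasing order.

Answer: 0 2 3 4 5 6

Derivation:
Before: nodes reachable from 4: {0,2,3,4,5,6}
Adding (0,5): both endpoints already in same component. Reachability from 4 unchanged.
After: nodes reachable from 4: {0,2,3,4,5,6}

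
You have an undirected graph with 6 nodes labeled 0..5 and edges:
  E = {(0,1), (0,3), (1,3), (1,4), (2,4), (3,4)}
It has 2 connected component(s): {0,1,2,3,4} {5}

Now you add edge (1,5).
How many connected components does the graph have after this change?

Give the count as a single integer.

Answer: 1

Derivation:
Initial component count: 2
Add (1,5): merges two components. Count decreases: 2 -> 1.
New component count: 1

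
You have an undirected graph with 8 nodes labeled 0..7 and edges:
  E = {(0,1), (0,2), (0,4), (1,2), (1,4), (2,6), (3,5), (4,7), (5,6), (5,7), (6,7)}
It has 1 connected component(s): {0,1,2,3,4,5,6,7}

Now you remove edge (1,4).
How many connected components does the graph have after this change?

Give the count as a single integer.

Answer: 1

Derivation:
Initial component count: 1
Remove (1,4): not a bridge. Count unchanged: 1.
  After removal, components: {0,1,2,3,4,5,6,7}
New component count: 1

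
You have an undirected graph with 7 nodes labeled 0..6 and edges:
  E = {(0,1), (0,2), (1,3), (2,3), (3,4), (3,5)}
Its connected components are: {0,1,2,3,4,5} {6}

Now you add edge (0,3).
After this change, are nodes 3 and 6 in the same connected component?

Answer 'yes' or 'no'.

Initial components: {0,1,2,3,4,5} {6}
Adding edge (0,3): both already in same component {0,1,2,3,4,5}. No change.
New components: {0,1,2,3,4,5} {6}
Are 3 and 6 in the same component? no

Answer: no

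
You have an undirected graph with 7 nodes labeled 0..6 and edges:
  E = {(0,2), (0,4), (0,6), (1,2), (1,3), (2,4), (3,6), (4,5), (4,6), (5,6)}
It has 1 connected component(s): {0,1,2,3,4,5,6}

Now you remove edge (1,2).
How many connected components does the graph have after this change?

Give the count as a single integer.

Answer: 1

Derivation:
Initial component count: 1
Remove (1,2): not a bridge. Count unchanged: 1.
  After removal, components: {0,1,2,3,4,5,6}
New component count: 1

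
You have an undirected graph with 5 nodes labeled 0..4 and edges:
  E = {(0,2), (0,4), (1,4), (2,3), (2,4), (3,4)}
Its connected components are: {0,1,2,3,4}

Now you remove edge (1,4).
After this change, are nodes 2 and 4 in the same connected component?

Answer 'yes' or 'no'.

Initial components: {0,1,2,3,4}
Removing edge (1,4): it was a bridge — component count 1 -> 2.
New components: {0,2,3,4} {1}
Are 2 and 4 in the same component? yes

Answer: yes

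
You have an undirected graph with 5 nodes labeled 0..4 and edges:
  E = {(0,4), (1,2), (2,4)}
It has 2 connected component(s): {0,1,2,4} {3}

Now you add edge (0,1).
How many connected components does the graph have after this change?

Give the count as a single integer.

Answer: 2

Derivation:
Initial component count: 2
Add (0,1): endpoints already in same component. Count unchanged: 2.
New component count: 2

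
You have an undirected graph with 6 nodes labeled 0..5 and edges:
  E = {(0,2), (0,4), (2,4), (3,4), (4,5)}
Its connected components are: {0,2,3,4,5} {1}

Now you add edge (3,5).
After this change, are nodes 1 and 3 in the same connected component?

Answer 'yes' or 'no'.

Initial components: {0,2,3,4,5} {1}
Adding edge (3,5): both already in same component {0,2,3,4,5}. No change.
New components: {0,2,3,4,5} {1}
Are 1 and 3 in the same component? no

Answer: no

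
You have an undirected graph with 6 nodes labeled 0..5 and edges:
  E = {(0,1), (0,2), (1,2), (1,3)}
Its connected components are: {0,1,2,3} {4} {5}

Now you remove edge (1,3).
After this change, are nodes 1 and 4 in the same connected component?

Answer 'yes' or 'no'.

Initial components: {0,1,2,3} {4} {5}
Removing edge (1,3): it was a bridge — component count 3 -> 4.
New components: {0,1,2} {3} {4} {5}
Are 1 and 4 in the same component? no

Answer: no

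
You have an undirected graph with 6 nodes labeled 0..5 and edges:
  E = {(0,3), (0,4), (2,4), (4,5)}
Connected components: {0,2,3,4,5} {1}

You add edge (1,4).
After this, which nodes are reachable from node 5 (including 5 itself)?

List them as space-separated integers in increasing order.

Answer: 0 1 2 3 4 5

Derivation:
Before: nodes reachable from 5: {0,2,3,4,5}
Adding (1,4): merges 5's component with another. Reachability grows.
After: nodes reachable from 5: {0,1,2,3,4,5}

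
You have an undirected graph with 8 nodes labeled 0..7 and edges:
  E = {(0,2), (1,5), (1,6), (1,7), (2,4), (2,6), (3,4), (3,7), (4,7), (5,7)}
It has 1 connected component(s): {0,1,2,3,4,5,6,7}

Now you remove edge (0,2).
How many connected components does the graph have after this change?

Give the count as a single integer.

Answer: 2

Derivation:
Initial component count: 1
Remove (0,2): it was a bridge. Count increases: 1 -> 2.
  After removal, components: {0} {1,2,3,4,5,6,7}
New component count: 2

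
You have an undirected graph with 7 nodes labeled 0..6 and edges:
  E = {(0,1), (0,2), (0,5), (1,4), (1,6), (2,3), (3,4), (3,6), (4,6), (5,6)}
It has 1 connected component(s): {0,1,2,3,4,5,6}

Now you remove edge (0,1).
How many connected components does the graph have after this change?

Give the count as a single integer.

Initial component count: 1
Remove (0,1): not a bridge. Count unchanged: 1.
  After removal, components: {0,1,2,3,4,5,6}
New component count: 1

Answer: 1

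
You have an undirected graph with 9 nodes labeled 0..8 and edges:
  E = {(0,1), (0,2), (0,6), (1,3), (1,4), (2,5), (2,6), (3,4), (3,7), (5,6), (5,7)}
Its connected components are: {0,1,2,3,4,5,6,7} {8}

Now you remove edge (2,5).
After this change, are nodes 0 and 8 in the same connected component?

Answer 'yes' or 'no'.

Initial components: {0,1,2,3,4,5,6,7} {8}
Removing edge (2,5): not a bridge — component count unchanged at 2.
New components: {0,1,2,3,4,5,6,7} {8}
Are 0 and 8 in the same component? no

Answer: no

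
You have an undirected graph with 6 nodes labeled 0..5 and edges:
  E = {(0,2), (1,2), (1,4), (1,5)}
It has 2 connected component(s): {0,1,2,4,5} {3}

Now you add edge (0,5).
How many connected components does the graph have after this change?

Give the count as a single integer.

Initial component count: 2
Add (0,5): endpoints already in same component. Count unchanged: 2.
New component count: 2

Answer: 2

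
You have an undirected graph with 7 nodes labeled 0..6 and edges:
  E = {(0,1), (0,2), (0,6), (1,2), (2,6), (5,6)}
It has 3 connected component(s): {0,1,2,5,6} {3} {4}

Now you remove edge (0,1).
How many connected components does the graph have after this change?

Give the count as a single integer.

Initial component count: 3
Remove (0,1): not a bridge. Count unchanged: 3.
  After removal, components: {0,1,2,5,6} {3} {4}
New component count: 3

Answer: 3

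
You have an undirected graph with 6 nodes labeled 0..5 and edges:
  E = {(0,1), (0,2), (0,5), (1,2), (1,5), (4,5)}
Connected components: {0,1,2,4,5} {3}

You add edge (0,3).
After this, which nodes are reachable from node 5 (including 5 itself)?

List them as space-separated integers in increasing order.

Before: nodes reachable from 5: {0,1,2,4,5}
Adding (0,3): merges 5's component with another. Reachability grows.
After: nodes reachable from 5: {0,1,2,3,4,5}

Answer: 0 1 2 3 4 5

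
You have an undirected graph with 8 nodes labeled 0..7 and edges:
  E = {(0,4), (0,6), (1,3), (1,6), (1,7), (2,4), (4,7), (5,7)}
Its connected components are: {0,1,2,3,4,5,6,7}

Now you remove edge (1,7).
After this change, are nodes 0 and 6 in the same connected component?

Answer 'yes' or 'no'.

Initial components: {0,1,2,3,4,5,6,7}
Removing edge (1,7): not a bridge — component count unchanged at 1.
New components: {0,1,2,3,4,5,6,7}
Are 0 and 6 in the same component? yes

Answer: yes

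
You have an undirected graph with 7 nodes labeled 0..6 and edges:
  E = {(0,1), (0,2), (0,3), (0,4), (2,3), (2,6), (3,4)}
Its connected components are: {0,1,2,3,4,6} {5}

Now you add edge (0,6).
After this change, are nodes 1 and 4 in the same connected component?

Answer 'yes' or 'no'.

Answer: yes

Derivation:
Initial components: {0,1,2,3,4,6} {5}
Adding edge (0,6): both already in same component {0,1,2,3,4,6}. No change.
New components: {0,1,2,3,4,6} {5}
Are 1 and 4 in the same component? yes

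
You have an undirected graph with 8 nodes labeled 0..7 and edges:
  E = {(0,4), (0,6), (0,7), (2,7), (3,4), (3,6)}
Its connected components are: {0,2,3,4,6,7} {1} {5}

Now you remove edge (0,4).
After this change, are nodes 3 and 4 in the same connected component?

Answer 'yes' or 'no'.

Answer: yes

Derivation:
Initial components: {0,2,3,4,6,7} {1} {5}
Removing edge (0,4): not a bridge — component count unchanged at 3.
New components: {0,2,3,4,6,7} {1} {5}
Are 3 and 4 in the same component? yes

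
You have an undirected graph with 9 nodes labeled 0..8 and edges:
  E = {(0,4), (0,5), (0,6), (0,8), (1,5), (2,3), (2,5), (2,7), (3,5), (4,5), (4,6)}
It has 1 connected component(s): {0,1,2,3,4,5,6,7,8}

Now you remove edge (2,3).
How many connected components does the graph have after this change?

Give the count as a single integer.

Answer: 1

Derivation:
Initial component count: 1
Remove (2,3): not a bridge. Count unchanged: 1.
  After removal, components: {0,1,2,3,4,5,6,7,8}
New component count: 1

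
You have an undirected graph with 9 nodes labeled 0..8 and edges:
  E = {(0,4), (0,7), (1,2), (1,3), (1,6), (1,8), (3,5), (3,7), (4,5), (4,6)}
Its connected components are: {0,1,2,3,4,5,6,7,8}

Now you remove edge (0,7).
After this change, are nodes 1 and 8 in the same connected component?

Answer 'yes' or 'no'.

Initial components: {0,1,2,3,4,5,6,7,8}
Removing edge (0,7): not a bridge — component count unchanged at 1.
New components: {0,1,2,3,4,5,6,7,8}
Are 1 and 8 in the same component? yes

Answer: yes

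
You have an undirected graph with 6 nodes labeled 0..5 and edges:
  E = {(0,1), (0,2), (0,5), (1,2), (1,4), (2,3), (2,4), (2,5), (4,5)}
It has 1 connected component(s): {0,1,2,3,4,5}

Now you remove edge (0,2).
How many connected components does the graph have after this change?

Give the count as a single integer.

Initial component count: 1
Remove (0,2): not a bridge. Count unchanged: 1.
  After removal, components: {0,1,2,3,4,5}
New component count: 1

Answer: 1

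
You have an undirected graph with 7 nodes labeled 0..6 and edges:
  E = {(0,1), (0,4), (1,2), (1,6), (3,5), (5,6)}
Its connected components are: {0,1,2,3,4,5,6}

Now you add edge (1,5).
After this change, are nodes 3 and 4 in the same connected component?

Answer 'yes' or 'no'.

Initial components: {0,1,2,3,4,5,6}
Adding edge (1,5): both already in same component {0,1,2,3,4,5,6}. No change.
New components: {0,1,2,3,4,5,6}
Are 3 and 4 in the same component? yes

Answer: yes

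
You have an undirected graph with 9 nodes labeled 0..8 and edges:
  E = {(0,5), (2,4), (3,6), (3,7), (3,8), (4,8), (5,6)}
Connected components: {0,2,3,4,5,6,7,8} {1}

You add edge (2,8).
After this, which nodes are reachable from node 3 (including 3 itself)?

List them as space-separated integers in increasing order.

Answer: 0 2 3 4 5 6 7 8

Derivation:
Before: nodes reachable from 3: {0,2,3,4,5,6,7,8}
Adding (2,8): both endpoints already in same component. Reachability from 3 unchanged.
After: nodes reachable from 3: {0,2,3,4,5,6,7,8}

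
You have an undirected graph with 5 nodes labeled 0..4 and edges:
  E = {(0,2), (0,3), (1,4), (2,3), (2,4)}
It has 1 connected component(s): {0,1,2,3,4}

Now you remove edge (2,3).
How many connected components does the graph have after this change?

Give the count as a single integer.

Initial component count: 1
Remove (2,3): not a bridge. Count unchanged: 1.
  After removal, components: {0,1,2,3,4}
New component count: 1

Answer: 1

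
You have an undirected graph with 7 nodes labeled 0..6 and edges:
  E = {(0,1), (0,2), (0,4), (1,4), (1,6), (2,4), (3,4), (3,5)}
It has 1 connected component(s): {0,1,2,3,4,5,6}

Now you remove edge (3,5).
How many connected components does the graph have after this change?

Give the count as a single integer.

Initial component count: 1
Remove (3,5): it was a bridge. Count increases: 1 -> 2.
  After removal, components: {0,1,2,3,4,6} {5}
New component count: 2

Answer: 2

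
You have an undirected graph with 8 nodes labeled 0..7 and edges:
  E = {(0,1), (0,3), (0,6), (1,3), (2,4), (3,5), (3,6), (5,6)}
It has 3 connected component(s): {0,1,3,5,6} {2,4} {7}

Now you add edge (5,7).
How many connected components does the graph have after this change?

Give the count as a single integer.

Initial component count: 3
Add (5,7): merges two components. Count decreases: 3 -> 2.
New component count: 2

Answer: 2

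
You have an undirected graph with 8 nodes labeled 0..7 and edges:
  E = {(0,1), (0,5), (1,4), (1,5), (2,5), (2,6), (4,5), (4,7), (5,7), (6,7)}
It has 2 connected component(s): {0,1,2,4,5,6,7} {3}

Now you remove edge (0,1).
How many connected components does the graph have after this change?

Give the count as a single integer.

Initial component count: 2
Remove (0,1): not a bridge. Count unchanged: 2.
  After removal, components: {0,1,2,4,5,6,7} {3}
New component count: 2

Answer: 2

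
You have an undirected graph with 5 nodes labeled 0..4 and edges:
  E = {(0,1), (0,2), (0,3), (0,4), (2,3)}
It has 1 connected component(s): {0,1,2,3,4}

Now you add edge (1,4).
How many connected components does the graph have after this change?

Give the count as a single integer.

Initial component count: 1
Add (1,4): endpoints already in same component. Count unchanged: 1.
New component count: 1

Answer: 1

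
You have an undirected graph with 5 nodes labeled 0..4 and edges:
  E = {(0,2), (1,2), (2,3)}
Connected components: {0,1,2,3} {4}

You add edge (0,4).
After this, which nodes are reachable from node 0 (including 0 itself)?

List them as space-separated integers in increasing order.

Answer: 0 1 2 3 4

Derivation:
Before: nodes reachable from 0: {0,1,2,3}
Adding (0,4): merges 0's component with another. Reachability grows.
After: nodes reachable from 0: {0,1,2,3,4}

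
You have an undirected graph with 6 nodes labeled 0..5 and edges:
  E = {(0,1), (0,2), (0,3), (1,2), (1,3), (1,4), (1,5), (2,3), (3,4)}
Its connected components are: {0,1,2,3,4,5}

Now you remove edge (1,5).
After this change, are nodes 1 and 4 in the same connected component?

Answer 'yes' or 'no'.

Initial components: {0,1,2,3,4,5}
Removing edge (1,5): it was a bridge — component count 1 -> 2.
New components: {0,1,2,3,4} {5}
Are 1 and 4 in the same component? yes

Answer: yes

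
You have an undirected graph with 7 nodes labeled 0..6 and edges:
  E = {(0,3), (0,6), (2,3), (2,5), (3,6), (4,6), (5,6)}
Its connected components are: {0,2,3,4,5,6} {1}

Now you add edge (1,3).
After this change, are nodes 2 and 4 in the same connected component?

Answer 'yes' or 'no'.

Answer: yes

Derivation:
Initial components: {0,2,3,4,5,6} {1}
Adding edge (1,3): merges {1} and {0,2,3,4,5,6}.
New components: {0,1,2,3,4,5,6}
Are 2 and 4 in the same component? yes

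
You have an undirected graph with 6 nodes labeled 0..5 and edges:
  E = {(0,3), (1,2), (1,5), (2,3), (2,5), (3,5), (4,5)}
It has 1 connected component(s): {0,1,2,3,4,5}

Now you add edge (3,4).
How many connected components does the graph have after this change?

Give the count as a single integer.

Answer: 1

Derivation:
Initial component count: 1
Add (3,4): endpoints already in same component. Count unchanged: 1.
New component count: 1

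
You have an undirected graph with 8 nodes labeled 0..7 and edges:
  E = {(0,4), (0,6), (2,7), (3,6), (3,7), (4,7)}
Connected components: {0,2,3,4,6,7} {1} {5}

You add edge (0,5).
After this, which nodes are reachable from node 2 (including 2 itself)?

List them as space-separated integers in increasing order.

Answer: 0 2 3 4 5 6 7

Derivation:
Before: nodes reachable from 2: {0,2,3,4,6,7}
Adding (0,5): merges 2's component with another. Reachability grows.
After: nodes reachable from 2: {0,2,3,4,5,6,7}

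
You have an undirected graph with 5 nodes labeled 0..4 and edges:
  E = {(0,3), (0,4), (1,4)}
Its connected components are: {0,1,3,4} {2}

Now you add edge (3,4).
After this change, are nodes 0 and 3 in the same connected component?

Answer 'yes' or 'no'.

Initial components: {0,1,3,4} {2}
Adding edge (3,4): both already in same component {0,1,3,4}. No change.
New components: {0,1,3,4} {2}
Are 0 and 3 in the same component? yes

Answer: yes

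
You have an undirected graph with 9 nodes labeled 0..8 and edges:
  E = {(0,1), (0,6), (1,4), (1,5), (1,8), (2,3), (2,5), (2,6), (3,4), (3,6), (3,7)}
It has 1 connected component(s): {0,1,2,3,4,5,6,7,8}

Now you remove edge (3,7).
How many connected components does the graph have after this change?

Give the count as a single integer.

Answer: 2

Derivation:
Initial component count: 1
Remove (3,7): it was a bridge. Count increases: 1 -> 2.
  After removal, components: {0,1,2,3,4,5,6,8} {7}
New component count: 2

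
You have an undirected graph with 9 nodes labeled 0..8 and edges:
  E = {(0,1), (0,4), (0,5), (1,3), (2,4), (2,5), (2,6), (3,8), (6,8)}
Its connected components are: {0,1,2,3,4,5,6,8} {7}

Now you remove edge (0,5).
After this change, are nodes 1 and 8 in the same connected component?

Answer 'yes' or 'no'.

Initial components: {0,1,2,3,4,5,6,8} {7}
Removing edge (0,5): not a bridge — component count unchanged at 2.
New components: {0,1,2,3,4,5,6,8} {7}
Are 1 and 8 in the same component? yes

Answer: yes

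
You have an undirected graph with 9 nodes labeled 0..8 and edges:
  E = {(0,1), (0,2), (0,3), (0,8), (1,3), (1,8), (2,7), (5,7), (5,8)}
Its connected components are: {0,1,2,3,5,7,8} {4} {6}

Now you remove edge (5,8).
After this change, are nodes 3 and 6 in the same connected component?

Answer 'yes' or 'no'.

Answer: no

Derivation:
Initial components: {0,1,2,3,5,7,8} {4} {6}
Removing edge (5,8): not a bridge — component count unchanged at 3.
New components: {0,1,2,3,5,7,8} {4} {6}
Are 3 and 6 in the same component? no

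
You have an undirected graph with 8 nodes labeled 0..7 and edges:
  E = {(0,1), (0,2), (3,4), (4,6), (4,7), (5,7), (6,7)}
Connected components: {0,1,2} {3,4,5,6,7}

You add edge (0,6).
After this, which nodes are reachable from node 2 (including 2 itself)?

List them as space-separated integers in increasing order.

Before: nodes reachable from 2: {0,1,2}
Adding (0,6): merges 2's component with another. Reachability grows.
After: nodes reachable from 2: {0,1,2,3,4,5,6,7}

Answer: 0 1 2 3 4 5 6 7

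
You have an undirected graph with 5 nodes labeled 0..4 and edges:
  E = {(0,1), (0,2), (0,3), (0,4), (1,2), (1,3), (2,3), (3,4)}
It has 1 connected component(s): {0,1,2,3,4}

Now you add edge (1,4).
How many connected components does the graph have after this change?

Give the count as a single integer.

Initial component count: 1
Add (1,4): endpoints already in same component. Count unchanged: 1.
New component count: 1

Answer: 1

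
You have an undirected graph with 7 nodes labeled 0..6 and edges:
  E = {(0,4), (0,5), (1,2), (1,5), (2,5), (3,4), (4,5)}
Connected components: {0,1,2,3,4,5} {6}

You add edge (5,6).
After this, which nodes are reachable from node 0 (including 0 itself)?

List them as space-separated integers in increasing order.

Answer: 0 1 2 3 4 5 6

Derivation:
Before: nodes reachable from 0: {0,1,2,3,4,5}
Adding (5,6): merges 0's component with another. Reachability grows.
After: nodes reachable from 0: {0,1,2,3,4,5,6}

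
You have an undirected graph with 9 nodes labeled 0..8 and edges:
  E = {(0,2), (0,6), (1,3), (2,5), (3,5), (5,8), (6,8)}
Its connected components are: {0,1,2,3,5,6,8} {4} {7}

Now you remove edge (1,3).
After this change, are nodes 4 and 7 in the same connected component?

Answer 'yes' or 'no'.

Initial components: {0,1,2,3,5,6,8} {4} {7}
Removing edge (1,3): it was a bridge — component count 3 -> 4.
New components: {0,2,3,5,6,8} {1} {4} {7}
Are 4 and 7 in the same component? no

Answer: no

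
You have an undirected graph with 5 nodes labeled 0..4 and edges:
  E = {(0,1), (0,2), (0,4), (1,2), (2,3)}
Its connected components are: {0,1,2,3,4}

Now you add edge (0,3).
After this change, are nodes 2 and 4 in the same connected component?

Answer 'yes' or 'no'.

Initial components: {0,1,2,3,4}
Adding edge (0,3): both already in same component {0,1,2,3,4}. No change.
New components: {0,1,2,3,4}
Are 2 and 4 in the same component? yes

Answer: yes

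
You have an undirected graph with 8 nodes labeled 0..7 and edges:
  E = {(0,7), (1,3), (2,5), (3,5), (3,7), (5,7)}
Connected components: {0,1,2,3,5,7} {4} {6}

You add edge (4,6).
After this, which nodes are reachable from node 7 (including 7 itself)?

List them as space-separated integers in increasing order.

Before: nodes reachable from 7: {0,1,2,3,5,7}
Adding (4,6): merges two components, but neither contains 7. Reachability from 7 unchanged.
After: nodes reachable from 7: {0,1,2,3,5,7}

Answer: 0 1 2 3 5 7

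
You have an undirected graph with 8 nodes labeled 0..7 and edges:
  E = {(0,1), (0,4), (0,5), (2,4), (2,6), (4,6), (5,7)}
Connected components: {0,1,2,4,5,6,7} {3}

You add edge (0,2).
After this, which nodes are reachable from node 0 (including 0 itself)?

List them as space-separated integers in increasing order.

Answer: 0 1 2 4 5 6 7

Derivation:
Before: nodes reachable from 0: {0,1,2,4,5,6,7}
Adding (0,2): both endpoints already in same component. Reachability from 0 unchanged.
After: nodes reachable from 0: {0,1,2,4,5,6,7}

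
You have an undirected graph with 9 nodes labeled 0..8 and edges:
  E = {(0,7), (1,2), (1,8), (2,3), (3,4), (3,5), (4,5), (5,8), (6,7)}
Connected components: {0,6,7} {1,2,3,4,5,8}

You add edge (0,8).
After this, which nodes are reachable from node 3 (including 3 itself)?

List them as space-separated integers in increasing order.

Before: nodes reachable from 3: {1,2,3,4,5,8}
Adding (0,8): merges 3's component with another. Reachability grows.
After: nodes reachable from 3: {0,1,2,3,4,5,6,7,8}

Answer: 0 1 2 3 4 5 6 7 8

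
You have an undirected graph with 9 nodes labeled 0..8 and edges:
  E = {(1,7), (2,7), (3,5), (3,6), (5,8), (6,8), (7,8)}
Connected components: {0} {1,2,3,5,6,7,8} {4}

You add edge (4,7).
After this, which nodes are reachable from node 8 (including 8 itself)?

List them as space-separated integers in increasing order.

Before: nodes reachable from 8: {1,2,3,5,6,7,8}
Adding (4,7): merges 8's component with another. Reachability grows.
After: nodes reachable from 8: {1,2,3,4,5,6,7,8}

Answer: 1 2 3 4 5 6 7 8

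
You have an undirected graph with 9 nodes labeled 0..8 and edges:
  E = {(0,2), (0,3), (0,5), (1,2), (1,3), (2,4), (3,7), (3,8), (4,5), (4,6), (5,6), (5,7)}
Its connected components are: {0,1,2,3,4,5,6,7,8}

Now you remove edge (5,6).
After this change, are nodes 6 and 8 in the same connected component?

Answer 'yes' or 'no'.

Initial components: {0,1,2,3,4,5,6,7,8}
Removing edge (5,6): not a bridge — component count unchanged at 1.
New components: {0,1,2,3,4,5,6,7,8}
Are 6 and 8 in the same component? yes

Answer: yes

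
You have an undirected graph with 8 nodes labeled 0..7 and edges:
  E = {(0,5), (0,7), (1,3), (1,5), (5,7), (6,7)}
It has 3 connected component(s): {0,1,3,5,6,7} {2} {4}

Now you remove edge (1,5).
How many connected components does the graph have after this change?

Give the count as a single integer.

Answer: 4

Derivation:
Initial component count: 3
Remove (1,5): it was a bridge. Count increases: 3 -> 4.
  After removal, components: {0,5,6,7} {1,3} {2} {4}
New component count: 4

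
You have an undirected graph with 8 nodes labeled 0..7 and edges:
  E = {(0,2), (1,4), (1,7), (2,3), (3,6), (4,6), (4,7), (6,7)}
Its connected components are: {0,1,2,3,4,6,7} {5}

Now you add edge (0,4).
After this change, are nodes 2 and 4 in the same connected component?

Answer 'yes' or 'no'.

Answer: yes

Derivation:
Initial components: {0,1,2,3,4,6,7} {5}
Adding edge (0,4): both already in same component {0,1,2,3,4,6,7}. No change.
New components: {0,1,2,3,4,6,7} {5}
Are 2 and 4 in the same component? yes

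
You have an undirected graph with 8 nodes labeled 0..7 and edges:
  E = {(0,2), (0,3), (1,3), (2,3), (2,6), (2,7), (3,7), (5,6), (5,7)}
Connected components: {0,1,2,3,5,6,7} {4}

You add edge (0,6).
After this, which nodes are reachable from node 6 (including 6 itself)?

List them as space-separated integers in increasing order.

Before: nodes reachable from 6: {0,1,2,3,5,6,7}
Adding (0,6): both endpoints already in same component. Reachability from 6 unchanged.
After: nodes reachable from 6: {0,1,2,3,5,6,7}

Answer: 0 1 2 3 5 6 7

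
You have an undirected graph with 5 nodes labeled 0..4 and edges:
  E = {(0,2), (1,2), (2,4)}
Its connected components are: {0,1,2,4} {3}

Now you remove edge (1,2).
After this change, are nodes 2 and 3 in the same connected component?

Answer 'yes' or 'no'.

Initial components: {0,1,2,4} {3}
Removing edge (1,2): it was a bridge — component count 2 -> 3.
New components: {0,2,4} {1} {3}
Are 2 and 3 in the same component? no

Answer: no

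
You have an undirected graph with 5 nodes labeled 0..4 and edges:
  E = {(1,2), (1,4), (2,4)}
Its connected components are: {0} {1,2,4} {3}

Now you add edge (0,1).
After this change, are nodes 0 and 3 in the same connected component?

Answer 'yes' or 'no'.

Initial components: {0} {1,2,4} {3}
Adding edge (0,1): merges {0} and {1,2,4}.
New components: {0,1,2,4} {3}
Are 0 and 3 in the same component? no

Answer: no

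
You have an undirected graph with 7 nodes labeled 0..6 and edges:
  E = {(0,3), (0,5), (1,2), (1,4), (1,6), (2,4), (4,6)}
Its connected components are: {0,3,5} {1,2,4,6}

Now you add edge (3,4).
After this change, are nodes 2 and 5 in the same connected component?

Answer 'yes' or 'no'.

Answer: yes

Derivation:
Initial components: {0,3,5} {1,2,4,6}
Adding edge (3,4): merges {0,3,5} and {1,2,4,6}.
New components: {0,1,2,3,4,5,6}
Are 2 and 5 in the same component? yes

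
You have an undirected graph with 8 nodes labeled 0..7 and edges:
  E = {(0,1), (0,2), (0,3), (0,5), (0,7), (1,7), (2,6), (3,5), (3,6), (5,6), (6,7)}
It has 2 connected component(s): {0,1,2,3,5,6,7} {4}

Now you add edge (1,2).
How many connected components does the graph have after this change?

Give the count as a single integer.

Answer: 2

Derivation:
Initial component count: 2
Add (1,2): endpoints already in same component. Count unchanged: 2.
New component count: 2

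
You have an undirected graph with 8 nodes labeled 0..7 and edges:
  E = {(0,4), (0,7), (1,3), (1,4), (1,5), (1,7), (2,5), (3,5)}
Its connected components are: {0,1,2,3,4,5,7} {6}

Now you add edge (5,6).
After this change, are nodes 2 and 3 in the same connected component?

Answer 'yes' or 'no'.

Initial components: {0,1,2,3,4,5,7} {6}
Adding edge (5,6): merges {0,1,2,3,4,5,7} and {6}.
New components: {0,1,2,3,4,5,6,7}
Are 2 and 3 in the same component? yes

Answer: yes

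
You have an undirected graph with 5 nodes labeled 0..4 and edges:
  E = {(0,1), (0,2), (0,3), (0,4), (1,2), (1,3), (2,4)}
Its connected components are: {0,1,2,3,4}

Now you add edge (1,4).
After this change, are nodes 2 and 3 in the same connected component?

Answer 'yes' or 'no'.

Answer: yes

Derivation:
Initial components: {0,1,2,3,4}
Adding edge (1,4): both already in same component {0,1,2,3,4}. No change.
New components: {0,1,2,3,4}
Are 2 and 3 in the same component? yes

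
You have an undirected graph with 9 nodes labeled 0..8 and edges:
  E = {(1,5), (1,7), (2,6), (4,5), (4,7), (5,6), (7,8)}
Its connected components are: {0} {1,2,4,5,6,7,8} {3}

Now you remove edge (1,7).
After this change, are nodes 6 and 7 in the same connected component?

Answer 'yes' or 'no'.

Initial components: {0} {1,2,4,5,6,7,8} {3}
Removing edge (1,7): not a bridge — component count unchanged at 3.
New components: {0} {1,2,4,5,6,7,8} {3}
Are 6 and 7 in the same component? yes

Answer: yes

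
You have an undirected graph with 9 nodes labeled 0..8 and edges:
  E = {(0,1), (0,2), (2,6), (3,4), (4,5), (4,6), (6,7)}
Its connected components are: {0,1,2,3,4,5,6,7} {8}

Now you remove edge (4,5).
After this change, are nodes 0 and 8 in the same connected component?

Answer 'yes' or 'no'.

Initial components: {0,1,2,3,4,5,6,7} {8}
Removing edge (4,5): it was a bridge — component count 2 -> 3.
New components: {0,1,2,3,4,6,7} {5} {8}
Are 0 and 8 in the same component? no

Answer: no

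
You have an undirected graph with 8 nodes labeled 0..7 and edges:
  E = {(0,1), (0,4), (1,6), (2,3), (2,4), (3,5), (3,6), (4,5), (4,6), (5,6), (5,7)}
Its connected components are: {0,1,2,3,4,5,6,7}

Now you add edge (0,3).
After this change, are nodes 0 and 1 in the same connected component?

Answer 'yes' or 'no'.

Answer: yes

Derivation:
Initial components: {0,1,2,3,4,5,6,7}
Adding edge (0,3): both already in same component {0,1,2,3,4,5,6,7}. No change.
New components: {0,1,2,3,4,5,6,7}
Are 0 and 1 in the same component? yes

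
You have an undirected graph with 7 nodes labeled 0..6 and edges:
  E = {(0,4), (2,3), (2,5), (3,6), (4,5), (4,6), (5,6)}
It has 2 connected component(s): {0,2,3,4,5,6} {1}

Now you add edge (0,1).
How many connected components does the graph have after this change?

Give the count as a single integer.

Initial component count: 2
Add (0,1): merges two components. Count decreases: 2 -> 1.
New component count: 1

Answer: 1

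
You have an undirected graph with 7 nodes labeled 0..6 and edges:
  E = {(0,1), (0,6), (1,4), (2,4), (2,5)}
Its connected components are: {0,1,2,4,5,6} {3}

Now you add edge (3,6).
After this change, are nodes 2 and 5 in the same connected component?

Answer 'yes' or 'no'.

Answer: yes

Derivation:
Initial components: {0,1,2,4,5,6} {3}
Adding edge (3,6): merges {3} and {0,1,2,4,5,6}.
New components: {0,1,2,3,4,5,6}
Are 2 and 5 in the same component? yes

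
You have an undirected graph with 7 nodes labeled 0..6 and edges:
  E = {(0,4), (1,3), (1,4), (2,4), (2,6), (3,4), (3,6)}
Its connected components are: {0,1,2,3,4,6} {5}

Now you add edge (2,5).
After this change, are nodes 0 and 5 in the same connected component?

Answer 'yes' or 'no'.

Answer: yes

Derivation:
Initial components: {0,1,2,3,4,6} {5}
Adding edge (2,5): merges {0,1,2,3,4,6} and {5}.
New components: {0,1,2,3,4,5,6}
Are 0 and 5 in the same component? yes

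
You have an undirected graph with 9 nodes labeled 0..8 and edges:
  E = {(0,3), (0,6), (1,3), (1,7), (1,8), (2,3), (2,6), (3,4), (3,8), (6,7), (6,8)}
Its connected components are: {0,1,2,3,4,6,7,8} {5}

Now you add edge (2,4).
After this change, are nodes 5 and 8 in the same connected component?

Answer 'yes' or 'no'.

Answer: no

Derivation:
Initial components: {0,1,2,3,4,6,7,8} {5}
Adding edge (2,4): both already in same component {0,1,2,3,4,6,7,8}. No change.
New components: {0,1,2,3,4,6,7,8} {5}
Are 5 and 8 in the same component? no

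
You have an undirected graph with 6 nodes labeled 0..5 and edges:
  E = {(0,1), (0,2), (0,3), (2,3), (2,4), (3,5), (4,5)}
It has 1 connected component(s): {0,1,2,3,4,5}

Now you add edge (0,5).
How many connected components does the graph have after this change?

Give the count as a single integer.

Initial component count: 1
Add (0,5): endpoints already in same component. Count unchanged: 1.
New component count: 1

Answer: 1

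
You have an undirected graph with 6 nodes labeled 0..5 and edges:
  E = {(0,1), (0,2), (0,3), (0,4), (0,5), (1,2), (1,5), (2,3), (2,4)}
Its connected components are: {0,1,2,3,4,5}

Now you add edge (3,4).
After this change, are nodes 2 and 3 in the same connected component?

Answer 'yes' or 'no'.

Initial components: {0,1,2,3,4,5}
Adding edge (3,4): both already in same component {0,1,2,3,4,5}. No change.
New components: {0,1,2,3,4,5}
Are 2 and 3 in the same component? yes

Answer: yes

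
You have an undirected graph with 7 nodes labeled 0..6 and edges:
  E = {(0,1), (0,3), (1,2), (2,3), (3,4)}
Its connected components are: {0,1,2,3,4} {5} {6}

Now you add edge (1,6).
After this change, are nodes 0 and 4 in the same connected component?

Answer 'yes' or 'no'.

Initial components: {0,1,2,3,4} {5} {6}
Adding edge (1,6): merges {0,1,2,3,4} and {6}.
New components: {0,1,2,3,4,6} {5}
Are 0 and 4 in the same component? yes

Answer: yes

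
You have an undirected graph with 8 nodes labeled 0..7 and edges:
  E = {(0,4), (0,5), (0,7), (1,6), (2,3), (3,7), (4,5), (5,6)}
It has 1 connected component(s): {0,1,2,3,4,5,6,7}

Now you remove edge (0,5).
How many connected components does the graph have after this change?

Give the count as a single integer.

Initial component count: 1
Remove (0,5): not a bridge. Count unchanged: 1.
  After removal, components: {0,1,2,3,4,5,6,7}
New component count: 1

Answer: 1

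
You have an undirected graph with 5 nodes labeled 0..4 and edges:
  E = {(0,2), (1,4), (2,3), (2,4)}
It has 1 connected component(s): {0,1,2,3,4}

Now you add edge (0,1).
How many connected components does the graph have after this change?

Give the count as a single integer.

Initial component count: 1
Add (0,1): endpoints already in same component. Count unchanged: 1.
New component count: 1

Answer: 1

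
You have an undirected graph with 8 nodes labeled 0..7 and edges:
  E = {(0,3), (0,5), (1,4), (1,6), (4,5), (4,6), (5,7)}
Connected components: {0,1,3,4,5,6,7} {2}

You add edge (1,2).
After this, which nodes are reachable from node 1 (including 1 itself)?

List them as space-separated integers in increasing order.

Before: nodes reachable from 1: {0,1,3,4,5,6,7}
Adding (1,2): merges 1's component with another. Reachability grows.
After: nodes reachable from 1: {0,1,2,3,4,5,6,7}

Answer: 0 1 2 3 4 5 6 7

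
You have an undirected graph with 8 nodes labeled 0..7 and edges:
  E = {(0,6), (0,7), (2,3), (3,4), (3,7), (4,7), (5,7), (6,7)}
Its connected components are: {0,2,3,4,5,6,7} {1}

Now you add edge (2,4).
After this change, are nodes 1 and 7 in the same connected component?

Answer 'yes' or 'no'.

Answer: no

Derivation:
Initial components: {0,2,3,4,5,6,7} {1}
Adding edge (2,4): both already in same component {0,2,3,4,5,6,7}. No change.
New components: {0,2,3,4,5,6,7} {1}
Are 1 and 7 in the same component? no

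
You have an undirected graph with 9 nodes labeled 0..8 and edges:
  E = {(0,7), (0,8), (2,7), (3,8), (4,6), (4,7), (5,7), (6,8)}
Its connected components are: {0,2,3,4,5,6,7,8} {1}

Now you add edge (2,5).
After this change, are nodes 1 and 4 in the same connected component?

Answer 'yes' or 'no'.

Initial components: {0,2,3,4,5,6,7,8} {1}
Adding edge (2,5): both already in same component {0,2,3,4,5,6,7,8}. No change.
New components: {0,2,3,4,5,6,7,8} {1}
Are 1 and 4 in the same component? no

Answer: no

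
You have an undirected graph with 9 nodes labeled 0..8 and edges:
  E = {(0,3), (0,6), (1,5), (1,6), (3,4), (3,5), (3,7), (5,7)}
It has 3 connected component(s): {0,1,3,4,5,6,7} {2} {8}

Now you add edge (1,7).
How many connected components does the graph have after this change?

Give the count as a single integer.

Initial component count: 3
Add (1,7): endpoints already in same component. Count unchanged: 3.
New component count: 3

Answer: 3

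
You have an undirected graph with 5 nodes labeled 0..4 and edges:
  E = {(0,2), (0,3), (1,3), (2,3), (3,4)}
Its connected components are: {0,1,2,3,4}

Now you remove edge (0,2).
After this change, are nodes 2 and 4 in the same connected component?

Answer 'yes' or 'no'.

Answer: yes

Derivation:
Initial components: {0,1,2,3,4}
Removing edge (0,2): not a bridge — component count unchanged at 1.
New components: {0,1,2,3,4}
Are 2 and 4 in the same component? yes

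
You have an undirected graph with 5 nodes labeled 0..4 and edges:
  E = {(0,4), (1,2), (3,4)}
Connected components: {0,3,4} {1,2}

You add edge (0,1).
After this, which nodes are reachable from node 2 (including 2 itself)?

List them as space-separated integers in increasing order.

Before: nodes reachable from 2: {1,2}
Adding (0,1): merges 2's component with another. Reachability grows.
After: nodes reachable from 2: {0,1,2,3,4}

Answer: 0 1 2 3 4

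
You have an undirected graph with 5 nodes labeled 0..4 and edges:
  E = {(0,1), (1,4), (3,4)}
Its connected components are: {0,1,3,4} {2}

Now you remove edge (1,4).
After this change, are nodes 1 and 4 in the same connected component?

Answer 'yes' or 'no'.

Answer: no

Derivation:
Initial components: {0,1,3,4} {2}
Removing edge (1,4): it was a bridge — component count 2 -> 3.
New components: {0,1} {2} {3,4}
Are 1 and 4 in the same component? no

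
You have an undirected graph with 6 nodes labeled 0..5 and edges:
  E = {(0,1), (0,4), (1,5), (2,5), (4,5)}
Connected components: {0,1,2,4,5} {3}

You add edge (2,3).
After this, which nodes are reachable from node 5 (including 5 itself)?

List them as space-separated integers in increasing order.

Answer: 0 1 2 3 4 5

Derivation:
Before: nodes reachable from 5: {0,1,2,4,5}
Adding (2,3): merges 5's component with another. Reachability grows.
After: nodes reachable from 5: {0,1,2,3,4,5}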